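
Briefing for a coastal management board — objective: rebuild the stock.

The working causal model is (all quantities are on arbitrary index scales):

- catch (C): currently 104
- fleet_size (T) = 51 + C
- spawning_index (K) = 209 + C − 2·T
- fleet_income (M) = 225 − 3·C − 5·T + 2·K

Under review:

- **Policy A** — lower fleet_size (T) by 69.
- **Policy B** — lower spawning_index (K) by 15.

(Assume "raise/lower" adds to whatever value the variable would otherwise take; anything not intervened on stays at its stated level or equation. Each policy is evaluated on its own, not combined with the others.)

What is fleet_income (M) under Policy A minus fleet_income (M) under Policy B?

651

Policy A (T − 69):
  C = 104
  T = 51 + 104 (−69 from intervention) = 86
  K = 209 + 104 − 2·86 = 141
  M = 225 − 3·104 − 5·86 + 2·141 = -235
Policy B (K − 15):
  C = 104
  T = 51 + 104 = 155
  K = 209 + 104 − 2·155 (−15 from intervention) = -12
  M = 225 − 3·104 − 5·155 + 2·(-12) = -886
M: -235 − (-886) = 651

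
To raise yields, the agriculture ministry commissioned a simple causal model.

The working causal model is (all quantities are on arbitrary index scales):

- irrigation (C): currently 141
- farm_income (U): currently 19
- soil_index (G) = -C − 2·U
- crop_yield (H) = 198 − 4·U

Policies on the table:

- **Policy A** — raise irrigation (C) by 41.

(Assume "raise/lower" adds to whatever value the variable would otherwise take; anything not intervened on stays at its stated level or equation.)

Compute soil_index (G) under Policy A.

-220

Policy A (C + 41):
  C = 141 + 41 = 182
  U = 19
  G = 0 − 182 − 2·19 = -220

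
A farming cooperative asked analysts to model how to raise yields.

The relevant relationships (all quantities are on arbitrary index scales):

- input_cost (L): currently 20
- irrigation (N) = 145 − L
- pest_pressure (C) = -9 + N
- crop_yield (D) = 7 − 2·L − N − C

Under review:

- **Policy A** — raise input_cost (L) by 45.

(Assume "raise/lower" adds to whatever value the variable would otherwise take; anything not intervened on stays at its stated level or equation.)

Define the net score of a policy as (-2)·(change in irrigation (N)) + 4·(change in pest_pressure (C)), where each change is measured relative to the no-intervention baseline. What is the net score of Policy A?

Baseline:
  L = 20
  N = 145 − 20 = 125
  C = -9 + 125 = 116
Policy A (L + 45):
  L = 20 + 45 = 65
  N = 145 − 65 = 80
  C = -9 + 80 = 71
ΔN = 80 − 125 = -45; ΔC = 71 − 116 = -45
Score = (-2)·(-45) + 4·(-45) = -90

-90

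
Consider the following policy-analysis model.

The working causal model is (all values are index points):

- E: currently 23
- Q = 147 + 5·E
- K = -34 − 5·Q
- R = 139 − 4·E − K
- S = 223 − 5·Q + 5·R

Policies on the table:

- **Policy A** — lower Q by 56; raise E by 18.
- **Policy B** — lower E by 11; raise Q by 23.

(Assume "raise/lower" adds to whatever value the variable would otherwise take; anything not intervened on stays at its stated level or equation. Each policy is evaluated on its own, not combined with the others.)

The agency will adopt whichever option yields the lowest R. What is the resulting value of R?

Policy A (Q − 56, E + 18):
  E = 23 + 18 = 41
  Q = 147 + 5·41 (−56 from intervention) = 296
  K = -34 − 5·296 = -1514
  R = 139 − 4·41 − (-1514) = 1489
Policy B (E − 11, Q + 23):
  E = 23 − 11 = 12
  Q = 147 + 5·12 (+23 from intervention) = 230
  K = -34 − 5·230 = -1184
  R = 139 − 4·12 − (-1184) = 1275
Comparing — Policy A: R=1489, Policy B: R=1275. Lowest is 1275 (Policy B).

1275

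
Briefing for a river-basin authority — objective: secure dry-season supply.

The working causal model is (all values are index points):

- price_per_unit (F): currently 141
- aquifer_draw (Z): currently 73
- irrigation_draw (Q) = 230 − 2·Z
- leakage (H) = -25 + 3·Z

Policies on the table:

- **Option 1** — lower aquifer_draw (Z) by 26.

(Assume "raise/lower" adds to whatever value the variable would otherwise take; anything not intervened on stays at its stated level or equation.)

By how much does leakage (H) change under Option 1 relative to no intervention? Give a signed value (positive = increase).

Baseline:
  Z = 73
  H = -25 + 3·73 = 194
Option 1 (Z − 26):
  Z = 73 − 26 = 47
  H = -25 + 3·47 = 116
Change in H: 116 − 194 = -78

-78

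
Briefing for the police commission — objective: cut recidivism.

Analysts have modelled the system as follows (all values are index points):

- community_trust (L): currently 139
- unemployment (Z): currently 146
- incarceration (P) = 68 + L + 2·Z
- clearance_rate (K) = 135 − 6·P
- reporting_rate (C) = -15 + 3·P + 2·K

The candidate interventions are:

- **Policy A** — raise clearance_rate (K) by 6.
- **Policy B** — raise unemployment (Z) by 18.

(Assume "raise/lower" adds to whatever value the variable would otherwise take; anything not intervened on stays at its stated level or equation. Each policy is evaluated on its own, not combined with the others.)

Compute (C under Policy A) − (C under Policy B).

Policy A (K + 6):
  L = 139
  Z = 146
  P = 68 + 139 + 2·146 = 499
  K = 135 − 6·499 (+6 from intervention) = -2853
  C = -15 + 3·499 + 2·(-2853) = -4224
Policy B (Z + 18):
  L = 139
  Z = 146 + 18 = 164
  P = 68 + 139 + 2·164 = 535
  K = 135 − 6·535 = -3075
  C = -15 + 3·535 + 2·(-3075) = -4560
C: -4224 − (-4560) = 336

336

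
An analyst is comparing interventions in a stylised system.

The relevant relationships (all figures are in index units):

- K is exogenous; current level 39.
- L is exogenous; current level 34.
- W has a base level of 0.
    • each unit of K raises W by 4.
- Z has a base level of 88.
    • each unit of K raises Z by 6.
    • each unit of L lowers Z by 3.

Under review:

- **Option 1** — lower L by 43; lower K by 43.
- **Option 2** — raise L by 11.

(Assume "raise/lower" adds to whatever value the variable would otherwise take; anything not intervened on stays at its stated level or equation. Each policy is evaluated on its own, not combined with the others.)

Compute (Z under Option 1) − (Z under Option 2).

-96

Option 1 (L − 43, K − 43):
  K = 39 − 43 = -4
  L = 34 − 43 = -9
  Z = 88 + 6·(-4) − 3·(-9) = 91
Option 2 (L + 11):
  K = 39
  L = 34 + 11 = 45
  Z = 88 + 6·39 − 3·45 = 187
Z: 91 − 187 = -96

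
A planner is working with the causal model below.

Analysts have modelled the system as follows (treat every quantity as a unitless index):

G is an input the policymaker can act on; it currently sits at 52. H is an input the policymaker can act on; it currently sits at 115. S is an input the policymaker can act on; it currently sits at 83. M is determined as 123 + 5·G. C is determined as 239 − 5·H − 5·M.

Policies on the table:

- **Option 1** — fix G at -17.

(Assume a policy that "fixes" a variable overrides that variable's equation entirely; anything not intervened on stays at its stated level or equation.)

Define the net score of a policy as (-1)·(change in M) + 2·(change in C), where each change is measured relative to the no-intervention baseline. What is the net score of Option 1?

3795

Baseline:
  G = 52
  H = 115
  M = 123 + 5·52 = 383
  C = 239 − 5·115 − 5·383 = -2251
Option 1 (G := -17):
  G = -17
  H = 115
  M = 123 + 5·(-17) = 38
  C = 239 − 5·115 − 5·38 = -526
ΔM = 38 − 383 = -345; ΔC = -526 − (-2251) = 1725
Score = (-1)·(-345) + 2·1725 = 3795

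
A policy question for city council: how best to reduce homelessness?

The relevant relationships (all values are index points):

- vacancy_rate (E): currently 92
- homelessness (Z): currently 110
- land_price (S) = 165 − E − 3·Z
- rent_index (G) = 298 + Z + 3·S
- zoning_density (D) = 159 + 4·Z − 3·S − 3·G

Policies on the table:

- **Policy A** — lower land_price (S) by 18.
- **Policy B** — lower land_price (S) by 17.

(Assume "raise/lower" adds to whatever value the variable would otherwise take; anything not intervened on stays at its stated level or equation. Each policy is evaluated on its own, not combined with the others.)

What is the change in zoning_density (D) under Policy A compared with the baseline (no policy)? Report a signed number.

Baseline:
  E = 92
  Z = 110
  S = 165 − 92 − 3·110 = -257
  G = 298 + 110 + 3·(-257) = -363
  D = 159 + 4·110 − 3·(-257) − 3·(-363) = 2459
Policy A (S − 18):
  E = 92
  Z = 110
  S = 165 − 92 − 3·110 (−18 from intervention) = -275
  G = 298 + 110 + 3·(-275) = -417
  D = 159 + 4·110 − 3·(-275) − 3·(-417) = 2675
Change in D: 2675 − 2459 = 216

216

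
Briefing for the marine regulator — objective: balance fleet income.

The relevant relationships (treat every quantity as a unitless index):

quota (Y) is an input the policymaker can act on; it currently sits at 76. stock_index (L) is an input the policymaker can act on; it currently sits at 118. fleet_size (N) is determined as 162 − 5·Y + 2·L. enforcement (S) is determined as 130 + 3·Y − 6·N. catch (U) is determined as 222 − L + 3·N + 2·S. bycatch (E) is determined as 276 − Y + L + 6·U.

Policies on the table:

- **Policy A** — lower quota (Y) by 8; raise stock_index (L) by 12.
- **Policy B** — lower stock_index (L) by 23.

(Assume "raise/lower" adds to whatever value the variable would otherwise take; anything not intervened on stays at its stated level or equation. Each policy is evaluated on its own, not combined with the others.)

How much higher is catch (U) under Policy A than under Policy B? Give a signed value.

Policy A (Y − 8, L + 12):
  Y = 76 − 8 = 68
  L = 118 + 12 = 130
  N = 162 − 5·68 + 2·130 = 82
  S = 130 + 3·68 − 6·82 = -158
  U = 222 − 130 + 3·82 + 2·(-158) = 22
Policy B (L − 23):
  Y = 76
  L = 118 − 23 = 95
  N = 162 − 5·76 + 2·95 = -28
  S = 130 + 3·76 − 6·(-28) = 526
  U = 222 − 95 + 3·(-28) + 2·526 = 1095
U: 22 − 1095 = -1073

-1073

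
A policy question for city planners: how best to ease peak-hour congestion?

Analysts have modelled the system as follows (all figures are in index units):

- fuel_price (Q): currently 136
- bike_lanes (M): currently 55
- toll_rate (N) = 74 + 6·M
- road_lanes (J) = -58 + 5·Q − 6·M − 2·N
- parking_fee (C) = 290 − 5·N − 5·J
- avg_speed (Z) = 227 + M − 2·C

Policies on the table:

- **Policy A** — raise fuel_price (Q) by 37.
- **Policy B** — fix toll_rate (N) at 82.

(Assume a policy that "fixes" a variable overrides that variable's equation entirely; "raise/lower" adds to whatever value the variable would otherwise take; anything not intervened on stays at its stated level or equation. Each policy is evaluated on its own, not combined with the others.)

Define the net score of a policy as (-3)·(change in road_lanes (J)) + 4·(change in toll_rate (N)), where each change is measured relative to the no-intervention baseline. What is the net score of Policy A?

-555

Baseline:
  Q = 136
  M = 55
  N = 74 + 6·55 = 404
  J = -58 + 5·136 − 6·55 − 2·404 = -516
Policy A (Q + 37):
  Q = 136 + 37 = 173
  M = 55
  N = 74 + 6·55 = 404
  J = -58 + 5·173 − 6·55 − 2·404 = -331
ΔJ = -331 − (-516) = 185; ΔN = 404 − 404 = 0
Score = (-3)·185 + 4·0 = -555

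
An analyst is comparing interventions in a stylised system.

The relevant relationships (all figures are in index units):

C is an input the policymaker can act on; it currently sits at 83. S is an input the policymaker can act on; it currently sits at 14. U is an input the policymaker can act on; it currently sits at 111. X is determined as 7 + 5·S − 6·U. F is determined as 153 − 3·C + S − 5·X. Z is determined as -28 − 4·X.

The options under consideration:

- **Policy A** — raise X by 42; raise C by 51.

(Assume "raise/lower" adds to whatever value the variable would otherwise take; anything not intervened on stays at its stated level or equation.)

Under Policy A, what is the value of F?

2500

Policy A (X + 42, C + 51):
  C = 83 + 51 = 134
  S = 14
  U = 111
  X = 7 + 5·14 − 6·111 (+42 from intervention) = -547
  F = 153 − 3·134 + 14 − 5·(-547) = 2500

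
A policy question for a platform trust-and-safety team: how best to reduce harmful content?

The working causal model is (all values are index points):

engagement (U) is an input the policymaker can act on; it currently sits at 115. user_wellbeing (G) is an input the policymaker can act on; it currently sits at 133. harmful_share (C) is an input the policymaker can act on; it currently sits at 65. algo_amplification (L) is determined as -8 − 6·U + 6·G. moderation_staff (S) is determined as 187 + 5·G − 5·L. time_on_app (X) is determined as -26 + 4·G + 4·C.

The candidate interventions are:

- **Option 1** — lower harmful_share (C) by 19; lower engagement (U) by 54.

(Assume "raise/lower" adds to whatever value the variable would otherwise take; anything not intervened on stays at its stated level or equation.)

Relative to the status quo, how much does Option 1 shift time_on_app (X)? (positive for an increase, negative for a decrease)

Baseline:
  G = 133
  C = 65
  X = -26 + 4·133 + 4·65 = 766
Option 1 (C − 19, U − 54):
  G = 133
  C = 65 − 19 = 46
  X = -26 + 4·133 + 4·46 = 690
Change in X: 690 − 766 = -76

-76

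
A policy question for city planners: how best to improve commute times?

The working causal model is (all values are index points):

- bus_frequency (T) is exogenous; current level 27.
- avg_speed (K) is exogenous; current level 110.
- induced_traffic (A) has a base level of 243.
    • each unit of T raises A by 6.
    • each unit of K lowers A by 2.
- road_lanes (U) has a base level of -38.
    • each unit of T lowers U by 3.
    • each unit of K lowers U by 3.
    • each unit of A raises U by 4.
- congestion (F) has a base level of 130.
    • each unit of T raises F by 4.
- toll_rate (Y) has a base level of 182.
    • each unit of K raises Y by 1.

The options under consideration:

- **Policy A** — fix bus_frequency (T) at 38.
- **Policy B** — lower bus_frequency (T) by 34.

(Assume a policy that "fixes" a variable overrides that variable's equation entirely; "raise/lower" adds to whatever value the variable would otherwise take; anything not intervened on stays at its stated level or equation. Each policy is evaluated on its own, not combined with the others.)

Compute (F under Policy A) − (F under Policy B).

180

Policy A (T := 38):
  T = 38
  F = 130 + 4·38 = 282
Policy B (T − 34):
  T = 27 − 34 = -7
  F = 130 + 4·(-7) = 102
F: 282 − 102 = 180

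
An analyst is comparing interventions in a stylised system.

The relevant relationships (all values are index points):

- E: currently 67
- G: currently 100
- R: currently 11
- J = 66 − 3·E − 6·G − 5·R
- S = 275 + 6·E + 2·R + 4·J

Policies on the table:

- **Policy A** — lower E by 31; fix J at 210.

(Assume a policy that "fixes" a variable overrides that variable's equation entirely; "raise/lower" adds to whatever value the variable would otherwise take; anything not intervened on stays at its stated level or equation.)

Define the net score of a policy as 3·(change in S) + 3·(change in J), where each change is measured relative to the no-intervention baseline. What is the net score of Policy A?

14442

Baseline:
  E = 67
  G = 100
  R = 11
  J = 66 − 3·67 − 6·100 − 5·11 = -790
  S = 275 + 6·67 + 2·11 + 4·(-790) = -2461
Policy A (E − 31, J := 210):
  E = 67 − 31 = 36
  G = 100
  R = 11
  J = 210
  S = 275 + 6·36 + 2·11 + 4·210 = 1353
ΔS = 1353 − (-2461) = 3814; ΔJ = 210 − (-790) = 1000
Score = 3·3814 + 3·1000 = 14442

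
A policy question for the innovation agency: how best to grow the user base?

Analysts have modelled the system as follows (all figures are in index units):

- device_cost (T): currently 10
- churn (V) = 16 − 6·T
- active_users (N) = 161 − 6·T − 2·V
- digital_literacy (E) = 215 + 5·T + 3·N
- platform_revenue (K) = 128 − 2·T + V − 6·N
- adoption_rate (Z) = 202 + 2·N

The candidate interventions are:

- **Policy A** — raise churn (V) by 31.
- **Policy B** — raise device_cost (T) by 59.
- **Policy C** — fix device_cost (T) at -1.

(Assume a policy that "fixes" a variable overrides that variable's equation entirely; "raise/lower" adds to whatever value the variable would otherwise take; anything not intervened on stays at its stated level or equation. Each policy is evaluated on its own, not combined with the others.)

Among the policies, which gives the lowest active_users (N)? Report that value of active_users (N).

123

Policy A (V + 31):
  T = 10
  V = 16 − 6·10 (+31 from intervention) = -13
  N = 161 − 6·10 − 2·(-13) = 127
Policy B (T + 59):
  T = 10 + 59 = 69
  V = 16 − 6·69 = -398
  N = 161 − 6·69 − 2·(-398) = 543
Policy C (T := -1):
  T = -1
  V = 16 − 6·(-1) = 22
  N = 161 − 6·(-1) − 2·22 = 123
Comparing — Policy A: N=127, Policy B: N=543, Policy C: N=123. Lowest is 123 (Policy C).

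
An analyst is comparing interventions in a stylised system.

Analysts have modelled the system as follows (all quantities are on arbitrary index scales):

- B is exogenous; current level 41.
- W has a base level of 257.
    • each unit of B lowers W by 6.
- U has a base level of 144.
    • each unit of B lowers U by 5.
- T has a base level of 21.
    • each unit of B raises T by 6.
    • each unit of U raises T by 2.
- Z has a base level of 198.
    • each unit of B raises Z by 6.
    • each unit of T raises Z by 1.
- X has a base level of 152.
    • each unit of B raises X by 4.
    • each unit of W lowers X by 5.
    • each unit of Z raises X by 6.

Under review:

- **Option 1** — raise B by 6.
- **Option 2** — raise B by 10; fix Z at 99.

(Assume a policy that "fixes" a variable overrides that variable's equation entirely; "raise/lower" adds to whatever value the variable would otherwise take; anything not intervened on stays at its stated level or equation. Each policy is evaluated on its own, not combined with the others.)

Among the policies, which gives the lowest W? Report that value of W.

Option 1 (B + 6):
  B = 41 + 6 = 47
  W = 257 − 6·47 = -25
Option 2 (B + 10, Z := 99):
  B = 41 + 10 = 51
  W = 257 − 6·51 = -49
Comparing — Option 1: W=-25, Option 2: W=-49. Lowest is -49 (Option 2).

-49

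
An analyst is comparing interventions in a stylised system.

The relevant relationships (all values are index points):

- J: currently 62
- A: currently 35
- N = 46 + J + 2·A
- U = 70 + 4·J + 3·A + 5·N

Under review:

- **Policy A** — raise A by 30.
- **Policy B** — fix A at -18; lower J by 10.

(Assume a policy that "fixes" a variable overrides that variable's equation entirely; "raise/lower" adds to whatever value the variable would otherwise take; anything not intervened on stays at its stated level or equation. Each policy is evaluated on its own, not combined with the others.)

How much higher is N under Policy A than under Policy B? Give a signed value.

176

Policy A (A + 30):
  J = 62
  A = 35 + 30 = 65
  N = 46 + 62 + 2·65 = 238
Policy B (A := -18, J − 10):
  J = 62 − 10 = 52
  A = -18
  N = 46 + 52 + 2·(-18) = 62
N: 238 − 62 = 176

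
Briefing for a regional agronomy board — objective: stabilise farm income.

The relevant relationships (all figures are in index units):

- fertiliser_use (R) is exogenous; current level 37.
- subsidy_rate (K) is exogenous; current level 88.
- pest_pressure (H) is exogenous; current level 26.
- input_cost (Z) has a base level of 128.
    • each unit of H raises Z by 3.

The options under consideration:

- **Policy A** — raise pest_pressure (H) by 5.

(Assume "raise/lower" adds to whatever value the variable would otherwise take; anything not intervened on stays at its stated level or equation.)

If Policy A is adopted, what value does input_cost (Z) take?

Policy A (H + 5):
  H = 26 + 5 = 31
  Z = 128 + 3·31 = 221

221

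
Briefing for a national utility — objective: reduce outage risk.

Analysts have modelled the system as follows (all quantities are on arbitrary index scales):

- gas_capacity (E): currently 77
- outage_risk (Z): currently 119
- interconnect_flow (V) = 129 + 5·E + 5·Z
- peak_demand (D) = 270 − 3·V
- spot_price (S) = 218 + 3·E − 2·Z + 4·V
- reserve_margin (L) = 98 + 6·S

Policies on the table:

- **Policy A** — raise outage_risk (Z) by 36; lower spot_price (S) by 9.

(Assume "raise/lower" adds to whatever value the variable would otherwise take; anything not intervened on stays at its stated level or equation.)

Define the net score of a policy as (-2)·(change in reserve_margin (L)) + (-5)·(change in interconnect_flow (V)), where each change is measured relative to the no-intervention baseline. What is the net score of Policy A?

Baseline:
  E = 77
  Z = 119
  V = 129 + 5·77 + 5·119 = 1109
  S = 218 + 3·77 − 2·119 + 4·1109 = 4647
  L = 98 + 6·4647 = 27980
Policy A (Z + 36, S − 9):
  E = 77
  Z = 119 + 36 = 155
  V = 129 + 5·77 + 5·155 = 1289
  S = 218 + 3·77 − 2·155 + 4·1289 (−9 from intervention) = 5286
  L = 98 + 6·5286 = 31814
ΔL = 31814 − 27980 = 3834; ΔV = 1289 − 1109 = 180
Score = (-2)·3834 + (-5)·180 = -8568

-8568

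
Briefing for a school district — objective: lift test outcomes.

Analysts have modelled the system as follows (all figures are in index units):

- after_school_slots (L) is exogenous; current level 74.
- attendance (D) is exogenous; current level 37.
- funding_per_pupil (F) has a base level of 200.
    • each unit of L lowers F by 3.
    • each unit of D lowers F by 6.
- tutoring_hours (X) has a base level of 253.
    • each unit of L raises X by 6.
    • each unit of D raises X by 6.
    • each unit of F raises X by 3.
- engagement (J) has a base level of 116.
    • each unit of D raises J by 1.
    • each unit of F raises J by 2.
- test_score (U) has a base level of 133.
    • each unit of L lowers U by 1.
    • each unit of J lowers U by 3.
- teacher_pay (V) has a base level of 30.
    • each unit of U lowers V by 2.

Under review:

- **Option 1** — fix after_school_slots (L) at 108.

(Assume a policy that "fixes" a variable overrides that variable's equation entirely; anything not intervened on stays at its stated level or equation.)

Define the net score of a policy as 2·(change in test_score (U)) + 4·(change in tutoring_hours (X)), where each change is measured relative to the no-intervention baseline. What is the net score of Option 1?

Baseline:
  L = 74
  D = 37
  F = 200 − 3·74 − 6·37 = -244
  X = 253 + 6·74 + 6·37 + 3·(-244) = 187
  J = 116 + 37 + 2·(-244) = -335
  U = 133 − 74 − 3·(-335) = 1064
Option 1 (L := 108):
  L = 108
  D = 37
  F = 200 − 3·108 − 6·37 = -346
  X = 253 + 6·108 + 6·37 + 3·(-346) = 85
  J = 116 + 37 + 2·(-346) = -539
  U = 133 − 108 − 3·(-539) = 1642
ΔU = 1642 − 1064 = 578; ΔX = 85 − 187 = -102
Score = 2·578 + 4·(-102) = 748

748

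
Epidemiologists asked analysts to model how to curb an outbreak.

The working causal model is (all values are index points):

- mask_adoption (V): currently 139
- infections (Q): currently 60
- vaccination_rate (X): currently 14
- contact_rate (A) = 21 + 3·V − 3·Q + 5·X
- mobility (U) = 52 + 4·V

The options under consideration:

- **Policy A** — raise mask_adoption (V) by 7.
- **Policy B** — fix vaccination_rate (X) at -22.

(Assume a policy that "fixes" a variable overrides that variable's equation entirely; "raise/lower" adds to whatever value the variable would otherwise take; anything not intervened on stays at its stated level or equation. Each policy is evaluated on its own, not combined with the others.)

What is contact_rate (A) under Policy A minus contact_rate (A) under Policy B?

Policy A (V + 7):
  V = 139 + 7 = 146
  Q = 60
  X = 14
  A = 21 + 3·146 − 3·60 + 5·14 = 349
Policy B (X := -22):
  V = 139
  Q = 60
  X = -22
  A = 21 + 3·139 − 3·60 + 5·(-22) = 148
A: 349 − 148 = 201

201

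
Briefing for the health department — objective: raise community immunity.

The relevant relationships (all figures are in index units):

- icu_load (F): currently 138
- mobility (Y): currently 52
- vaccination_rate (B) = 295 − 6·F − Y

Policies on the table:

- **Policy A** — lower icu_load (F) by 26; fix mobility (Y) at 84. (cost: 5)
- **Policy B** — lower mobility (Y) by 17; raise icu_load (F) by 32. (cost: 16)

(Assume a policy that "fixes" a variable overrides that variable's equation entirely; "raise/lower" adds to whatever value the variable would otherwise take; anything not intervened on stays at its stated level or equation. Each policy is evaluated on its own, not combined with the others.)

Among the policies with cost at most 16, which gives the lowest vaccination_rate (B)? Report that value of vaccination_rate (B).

Policy A (F − 26, Y := 84):
  F = 138 − 26 = 112
  Y = 84
  B = 295 − 6·112 − 84 = -461
Policy B (Y − 17, F + 32):
  F = 138 + 32 = 170
  Y = 52 − 17 = 35
  B = 295 − 6·170 − 35 = -760
Comparing — Policy A: B=-461, Policy B: B=-760. Lowest is -760 (Policy B).

-760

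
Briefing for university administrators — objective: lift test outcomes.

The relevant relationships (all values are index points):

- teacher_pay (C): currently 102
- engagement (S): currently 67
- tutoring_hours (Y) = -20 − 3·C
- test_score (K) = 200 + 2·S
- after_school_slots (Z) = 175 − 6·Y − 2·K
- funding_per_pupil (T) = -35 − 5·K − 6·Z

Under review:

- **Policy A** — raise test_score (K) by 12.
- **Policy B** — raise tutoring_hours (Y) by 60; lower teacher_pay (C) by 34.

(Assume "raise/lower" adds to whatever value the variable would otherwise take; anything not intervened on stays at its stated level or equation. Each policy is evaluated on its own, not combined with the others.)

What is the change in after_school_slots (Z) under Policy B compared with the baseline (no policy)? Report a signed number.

-972

Baseline:
  C = 102
  S = 67
  Y = -20 − 3·102 = -326
  K = 200 + 2·67 = 334
  Z = 175 − 6·(-326) − 2·334 = 1463
Policy B (Y + 60, C − 34):
  C = 102 − 34 = 68
  S = 67
  Y = -20 − 3·68 (+60 from intervention) = -164
  K = 200 + 2·67 = 334
  Z = 175 − 6·(-164) − 2·334 = 491
Change in Z: 491 − 1463 = -972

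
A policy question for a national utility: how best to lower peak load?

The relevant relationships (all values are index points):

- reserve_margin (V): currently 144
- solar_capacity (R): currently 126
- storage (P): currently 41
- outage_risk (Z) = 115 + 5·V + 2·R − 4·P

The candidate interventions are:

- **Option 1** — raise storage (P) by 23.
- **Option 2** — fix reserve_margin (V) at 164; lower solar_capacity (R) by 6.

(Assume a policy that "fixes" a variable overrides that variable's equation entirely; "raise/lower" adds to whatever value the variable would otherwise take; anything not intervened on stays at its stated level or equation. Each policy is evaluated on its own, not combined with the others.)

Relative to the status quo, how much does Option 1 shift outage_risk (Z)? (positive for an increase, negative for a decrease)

Baseline:
  V = 144
  R = 126
  P = 41
  Z = 115 + 5·144 + 2·126 − 4·41 = 923
Option 1 (P + 23):
  V = 144
  R = 126
  P = 41 + 23 = 64
  Z = 115 + 5·144 + 2·126 − 4·64 = 831
Change in Z: 831 − 923 = -92

-92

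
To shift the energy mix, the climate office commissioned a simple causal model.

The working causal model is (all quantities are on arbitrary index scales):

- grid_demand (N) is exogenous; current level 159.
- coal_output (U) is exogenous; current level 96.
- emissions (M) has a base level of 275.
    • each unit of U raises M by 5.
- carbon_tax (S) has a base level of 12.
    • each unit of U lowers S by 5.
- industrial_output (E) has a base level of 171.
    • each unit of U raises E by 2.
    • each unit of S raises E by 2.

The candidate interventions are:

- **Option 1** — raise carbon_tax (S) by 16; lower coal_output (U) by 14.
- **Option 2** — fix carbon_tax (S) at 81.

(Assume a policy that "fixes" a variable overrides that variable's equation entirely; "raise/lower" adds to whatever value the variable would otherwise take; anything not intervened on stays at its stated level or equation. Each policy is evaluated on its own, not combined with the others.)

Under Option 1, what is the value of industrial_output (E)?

Option 1 (S + 16, U − 14):
  U = 96 − 14 = 82
  S = 12 − 5·82 (+16 from intervention) = -382
  E = 171 + 2·82 + 2·(-382) = -429

-429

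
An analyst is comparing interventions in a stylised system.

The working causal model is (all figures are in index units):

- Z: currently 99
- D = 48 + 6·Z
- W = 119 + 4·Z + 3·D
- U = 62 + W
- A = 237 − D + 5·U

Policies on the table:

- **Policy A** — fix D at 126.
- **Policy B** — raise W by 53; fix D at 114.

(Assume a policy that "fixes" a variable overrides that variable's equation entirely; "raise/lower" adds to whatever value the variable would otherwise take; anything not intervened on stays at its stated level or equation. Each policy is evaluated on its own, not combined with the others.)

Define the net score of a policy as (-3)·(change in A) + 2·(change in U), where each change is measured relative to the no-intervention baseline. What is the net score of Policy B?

18319

Baseline:
  Z = 99
  D = 48 + 6·99 = 642
  W = 119 + 4·99 + 3·642 = 2441
  U = 62 + 2441 = 2503
  A = 237 − 642 + 5·2503 = 12110
Policy B (W + 53, D := 114):
  Z = 99
  D = 114
  W = 119 + 4·99 + 3·114 (+53 from intervention) = 910
  U = 62 + 910 = 972
  A = 237 − 114 + 5·972 = 4983
ΔA = 4983 − 12110 = -7127; ΔU = 972 − 2503 = -1531
Score = (-3)·(-7127) + 2·(-1531) = 18319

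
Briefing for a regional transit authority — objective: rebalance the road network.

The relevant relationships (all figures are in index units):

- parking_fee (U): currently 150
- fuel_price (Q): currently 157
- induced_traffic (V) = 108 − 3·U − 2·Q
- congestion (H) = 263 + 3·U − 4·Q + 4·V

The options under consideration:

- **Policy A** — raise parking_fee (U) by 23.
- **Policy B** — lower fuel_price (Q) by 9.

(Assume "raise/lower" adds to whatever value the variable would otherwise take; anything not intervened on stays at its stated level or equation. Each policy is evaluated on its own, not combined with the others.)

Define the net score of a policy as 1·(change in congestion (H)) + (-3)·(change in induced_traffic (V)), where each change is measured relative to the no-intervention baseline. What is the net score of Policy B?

54

Baseline:
  U = 150
  Q = 157
  V = 108 − 3·150 − 2·157 = -656
  H = 263 + 3·150 − 4·157 + 4·(-656) = -2539
Policy B (Q − 9):
  U = 150
  Q = 157 − 9 = 148
  V = 108 − 3·150 − 2·148 = -638
  H = 263 + 3·150 − 4·148 + 4·(-638) = -2431
ΔH = -2431 − (-2539) = 108; ΔV = -638 − (-656) = 18
Score = 1·108 + (-3)·18 = 54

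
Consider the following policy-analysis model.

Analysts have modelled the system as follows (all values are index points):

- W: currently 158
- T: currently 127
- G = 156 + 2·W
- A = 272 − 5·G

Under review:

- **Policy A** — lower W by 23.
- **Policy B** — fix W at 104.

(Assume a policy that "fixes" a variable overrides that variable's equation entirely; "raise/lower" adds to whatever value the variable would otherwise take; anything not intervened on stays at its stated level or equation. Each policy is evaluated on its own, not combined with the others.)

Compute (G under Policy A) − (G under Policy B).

62

Policy A (W − 23):
  W = 158 − 23 = 135
  G = 156 + 2·135 = 426
Policy B (W := 104):
  W = 104
  G = 156 + 2·104 = 364
G: 426 − 364 = 62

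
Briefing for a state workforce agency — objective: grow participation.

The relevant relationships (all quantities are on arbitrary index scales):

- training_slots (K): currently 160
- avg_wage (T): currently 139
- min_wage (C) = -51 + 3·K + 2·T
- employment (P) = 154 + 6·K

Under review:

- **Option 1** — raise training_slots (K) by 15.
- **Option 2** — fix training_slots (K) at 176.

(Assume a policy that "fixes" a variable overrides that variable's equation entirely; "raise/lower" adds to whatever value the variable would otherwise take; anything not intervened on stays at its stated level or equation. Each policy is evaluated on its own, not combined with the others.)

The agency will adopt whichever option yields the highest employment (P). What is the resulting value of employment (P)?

Option 1 (K + 15):
  K = 160 + 15 = 175
  P = 154 + 6·175 = 1204
Option 2 (K := 176):
  K = 176
  P = 154 + 6·176 = 1210
Comparing — Option 1: P=1204, Option 2: P=1210. Highest is 1210 (Option 2).

1210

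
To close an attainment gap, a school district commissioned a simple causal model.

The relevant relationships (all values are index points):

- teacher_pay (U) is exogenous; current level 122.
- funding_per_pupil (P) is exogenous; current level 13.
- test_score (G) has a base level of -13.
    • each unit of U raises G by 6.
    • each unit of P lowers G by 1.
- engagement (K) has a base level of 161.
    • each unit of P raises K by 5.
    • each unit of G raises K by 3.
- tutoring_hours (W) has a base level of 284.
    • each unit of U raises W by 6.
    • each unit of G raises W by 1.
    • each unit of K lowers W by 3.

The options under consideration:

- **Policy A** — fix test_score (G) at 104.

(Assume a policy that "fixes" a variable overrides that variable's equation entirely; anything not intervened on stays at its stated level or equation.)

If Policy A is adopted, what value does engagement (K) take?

Policy A (G := 104):
  U = 122
  P = 13
  G = 104
  K = 161 + 5·13 + 3·104 = 538

538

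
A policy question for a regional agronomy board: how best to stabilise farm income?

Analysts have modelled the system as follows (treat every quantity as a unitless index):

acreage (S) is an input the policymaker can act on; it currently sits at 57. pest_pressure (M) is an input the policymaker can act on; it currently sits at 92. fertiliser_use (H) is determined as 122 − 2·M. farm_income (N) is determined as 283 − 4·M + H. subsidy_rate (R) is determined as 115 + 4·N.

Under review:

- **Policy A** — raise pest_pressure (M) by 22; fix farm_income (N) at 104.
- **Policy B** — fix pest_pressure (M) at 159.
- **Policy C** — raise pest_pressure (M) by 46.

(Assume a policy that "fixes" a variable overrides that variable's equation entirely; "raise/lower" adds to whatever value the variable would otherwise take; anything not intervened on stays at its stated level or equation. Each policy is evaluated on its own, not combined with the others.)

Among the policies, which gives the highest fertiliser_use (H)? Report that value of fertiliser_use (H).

Policy A (M + 22, N := 104):
  M = 92 + 22 = 114
  H = 122 − 2·114 = -106
Policy B (M := 159):
  M = 159
  H = 122 − 2·159 = -196
Policy C (M + 46):
  M = 92 + 46 = 138
  H = 122 − 2·138 = -154
Comparing — Policy A: H=-106, Policy B: H=-196, Policy C: H=-154. Highest is -106 (Policy A).

-106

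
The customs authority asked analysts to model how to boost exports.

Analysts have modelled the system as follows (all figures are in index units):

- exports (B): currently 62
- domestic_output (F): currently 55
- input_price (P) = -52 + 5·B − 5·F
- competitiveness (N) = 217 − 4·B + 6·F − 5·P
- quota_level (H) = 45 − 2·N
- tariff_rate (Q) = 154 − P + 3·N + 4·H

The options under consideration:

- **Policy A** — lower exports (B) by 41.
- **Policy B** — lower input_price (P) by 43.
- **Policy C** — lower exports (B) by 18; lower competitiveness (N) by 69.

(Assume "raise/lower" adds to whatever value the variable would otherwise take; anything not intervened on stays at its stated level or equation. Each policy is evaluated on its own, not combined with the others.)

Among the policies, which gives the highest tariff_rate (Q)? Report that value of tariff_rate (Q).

Policy A (B − 41):
  B = 62 − 41 = 21
  F = 55
  P = -52 + 5·21 − 5·55 = -222
  N = 217 − 4·21 + 6·55 − 5·(-222) = 1573
  H = 45 − 2·1573 = -3101
  Q = 154 − (-222) + 3·1573 + 4·(-3101) = -7309
Policy B (P − 43):
  B = 62
  F = 55
  P = -52 + 5·62 − 5·55 (−43 from intervention) = -60
  N = 217 − 4·62 + 6·55 − 5·(-60) = 599
  H = 45 − 2·599 = -1153
  Q = 154 − (-60) + 3·599 + 4·(-1153) = -2601
Policy C (B − 18, N − 69):
  B = 62 − 18 = 44
  F = 55
  P = -52 + 5·44 − 5·55 = -107
  N = 217 − 4·44 + 6·55 − 5·(-107) (−69 from intervention) = 837
  H = 45 − 2·837 = -1629
  Q = 154 − (-107) + 3·837 + 4·(-1629) = -3744
Comparing — Policy A: Q=-7309, Policy B: Q=-2601, Policy C: Q=-3744. Highest is -2601 (Policy B).

-2601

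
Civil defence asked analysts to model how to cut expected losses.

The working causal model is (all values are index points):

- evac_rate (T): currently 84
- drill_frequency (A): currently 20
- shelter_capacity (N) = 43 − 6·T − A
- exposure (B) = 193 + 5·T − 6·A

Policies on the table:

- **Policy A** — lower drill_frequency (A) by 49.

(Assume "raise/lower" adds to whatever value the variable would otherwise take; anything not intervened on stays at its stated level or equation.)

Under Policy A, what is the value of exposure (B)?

787

Policy A (A − 49):
  T = 84
  A = 20 − 49 = -29
  B = 193 + 5·84 − 6·(-29) = 787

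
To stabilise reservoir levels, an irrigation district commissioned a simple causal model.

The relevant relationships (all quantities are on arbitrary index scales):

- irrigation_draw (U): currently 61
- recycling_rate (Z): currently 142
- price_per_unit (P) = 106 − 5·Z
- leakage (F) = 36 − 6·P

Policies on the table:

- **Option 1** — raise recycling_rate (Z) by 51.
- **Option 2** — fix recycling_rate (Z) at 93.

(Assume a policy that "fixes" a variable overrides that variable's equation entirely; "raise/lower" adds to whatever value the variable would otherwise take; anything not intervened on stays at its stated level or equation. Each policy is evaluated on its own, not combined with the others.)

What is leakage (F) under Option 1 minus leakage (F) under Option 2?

Option 1 (Z + 51):
  Z = 142 + 51 = 193
  P = 106 − 5·193 = -859
  F = 36 − 6·(-859) = 5190
Option 2 (Z := 93):
  Z = 93
  P = 106 − 5·93 = -359
  F = 36 − 6·(-359) = 2190
F: 5190 − 2190 = 3000

3000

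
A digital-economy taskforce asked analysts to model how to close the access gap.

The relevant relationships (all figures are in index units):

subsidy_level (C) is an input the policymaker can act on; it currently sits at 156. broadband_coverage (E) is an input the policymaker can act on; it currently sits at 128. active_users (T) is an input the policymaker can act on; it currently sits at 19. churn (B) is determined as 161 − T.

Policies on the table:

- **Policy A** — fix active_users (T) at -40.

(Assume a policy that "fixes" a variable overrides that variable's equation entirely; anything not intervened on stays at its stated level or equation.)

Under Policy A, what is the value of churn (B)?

Policy A (T := -40):
  T = -40
  B = 161 − (-40) = 201

201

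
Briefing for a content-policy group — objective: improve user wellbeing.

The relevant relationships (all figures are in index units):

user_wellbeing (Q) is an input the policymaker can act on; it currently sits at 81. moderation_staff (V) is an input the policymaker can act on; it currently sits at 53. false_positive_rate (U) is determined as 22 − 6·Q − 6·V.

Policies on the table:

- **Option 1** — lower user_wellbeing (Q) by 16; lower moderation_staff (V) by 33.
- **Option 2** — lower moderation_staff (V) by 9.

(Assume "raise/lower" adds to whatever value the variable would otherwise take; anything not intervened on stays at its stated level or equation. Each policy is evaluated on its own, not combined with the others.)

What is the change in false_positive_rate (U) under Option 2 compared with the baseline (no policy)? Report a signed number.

Baseline:
  Q = 81
  V = 53
  U = 22 − 6·81 − 6·53 = -782
Option 2 (V − 9):
  Q = 81
  V = 53 − 9 = 44
  U = 22 − 6·81 − 6·44 = -728
Change in U: -728 − (-782) = 54

54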